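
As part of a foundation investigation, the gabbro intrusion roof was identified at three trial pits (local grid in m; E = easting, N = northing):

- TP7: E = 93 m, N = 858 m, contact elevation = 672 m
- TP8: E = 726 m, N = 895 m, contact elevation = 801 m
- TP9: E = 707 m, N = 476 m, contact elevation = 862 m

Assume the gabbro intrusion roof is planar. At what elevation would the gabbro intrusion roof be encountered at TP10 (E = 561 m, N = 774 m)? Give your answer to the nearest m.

785 m

Let the plane be z = a·E + b·N + c.
TP8−TP7: 633a + 37b = 129;  TP9−TP7: 614a − 382b = 190.
Solving gives a = 0.21287, b = −0.15524.
Then c = 672 − a·93 − b·858 = 785.40.
At (561, 774): z = 119.4 − 120.2 + 785.40 = 784.7 m.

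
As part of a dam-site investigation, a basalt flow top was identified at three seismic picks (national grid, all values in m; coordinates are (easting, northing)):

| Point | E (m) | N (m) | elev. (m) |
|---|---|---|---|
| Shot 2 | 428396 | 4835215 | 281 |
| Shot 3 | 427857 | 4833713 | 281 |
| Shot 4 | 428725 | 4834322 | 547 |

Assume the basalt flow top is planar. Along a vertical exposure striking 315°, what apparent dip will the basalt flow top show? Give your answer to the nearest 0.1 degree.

21.5°

Let the plane be z = a·E + b·N + c.
Shot 3−Shot 2: −539a − 1502b = 0;  Shot 4−Shot 2: 329a − 893b = 266.
Solving gives a = 0.40957, b = −0.14698.
Unit vector along 315° is (sin 315°, cos 315°) = (-0.7071, 0.7071).
Slope in that direction = a·(-0.7071) + b·(0.7071) = −0.39354.
Apparent dip = arctan|0.39354| = 21.5° (true dip is 23.5°, so apparent ≤ true as expected).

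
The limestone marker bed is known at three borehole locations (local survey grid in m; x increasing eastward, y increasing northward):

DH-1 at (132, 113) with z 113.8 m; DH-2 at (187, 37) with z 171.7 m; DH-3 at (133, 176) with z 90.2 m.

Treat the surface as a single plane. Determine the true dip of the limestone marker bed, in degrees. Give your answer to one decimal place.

Two edge vectors: DH-1→DH-2 = (55, -76, 57.9), DH-1→DH-3 = (1, 63, -23.6).
Normal n = (DH-1→DH-2) × (DH-1→DH-3) = (-1854.1, 1355.9, 3541).
So ∂z/∂x = −n_x/n_z = 0.52361 and ∂z/∂y = −n_y/n_z = −0.38291.
Gradient magnitude |∇z| = √(a² + b²) = √(0.27417 + 0.14662) = 0.64868.
True dip = arctan(0.64868) = 33.0°, dipping toward NW (azimuth ≈ 306°).

33.0°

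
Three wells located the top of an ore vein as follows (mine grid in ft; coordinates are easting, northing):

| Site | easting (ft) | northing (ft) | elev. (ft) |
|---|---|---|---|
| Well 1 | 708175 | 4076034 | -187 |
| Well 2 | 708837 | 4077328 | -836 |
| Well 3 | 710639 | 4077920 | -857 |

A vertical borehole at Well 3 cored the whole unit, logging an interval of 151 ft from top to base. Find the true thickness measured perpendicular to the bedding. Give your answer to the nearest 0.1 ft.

128.1 ft

Two edge vectors: Well 1→Well 2 = (662, 1294, -649), Well 1→Well 3 = (2464, 1886, -670).
Normal n = (Well 1→Well 2) × (Well 1→Well 3) = (357034, -1155596, -1939884).
So ∂z/∂easting = −n_x/n_z = 0.18405 and ∂z/∂northing = −n_y/n_z = −0.59570.
|∇z| = √(a²+b²) = 0.62349, so dip δ = arctan(0.62349) = 31.94°.
True thickness = vertical thickness × cos δ = 151 × cos 31.94° = 128.1 ft.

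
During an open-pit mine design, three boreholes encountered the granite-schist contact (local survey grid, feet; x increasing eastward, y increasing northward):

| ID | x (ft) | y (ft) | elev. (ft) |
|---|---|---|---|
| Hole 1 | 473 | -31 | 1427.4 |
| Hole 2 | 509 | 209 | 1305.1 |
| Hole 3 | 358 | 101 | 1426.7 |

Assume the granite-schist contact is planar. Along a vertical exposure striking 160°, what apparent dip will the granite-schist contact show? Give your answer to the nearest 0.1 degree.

Two edge vectors: Hole 1→Hole 2 = (36, 240, -122.3), Hole 1→Hole 3 = (-115, 132, -0.7).
Normal n = (Hole 1→Hole 2) × (Hole 1→Hole 3) = (15975.6, 14089.7, 32352).
So ∂z/∂x = −n_x/n_z = −0.49381 and ∂z/∂y = −n_y/n_z = −0.43551.
Unit vector along 160° is (sin 160°, cos 160°) = (0.3420, -0.9397).
Slope in that direction = a·(0.3420) + b·(-0.9397) = 0.24036.
Apparent dip = arctan|0.24036| = 13.5° (true dip is 33.4°, so apparent ≤ true as expected).

13.5°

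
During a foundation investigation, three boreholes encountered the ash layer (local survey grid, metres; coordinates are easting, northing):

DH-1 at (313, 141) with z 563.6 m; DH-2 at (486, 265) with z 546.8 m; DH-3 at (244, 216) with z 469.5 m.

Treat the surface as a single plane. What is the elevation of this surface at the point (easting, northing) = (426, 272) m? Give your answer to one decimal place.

512.1 m

Let the plane be z = a·easting + b·northing + c.
DH-2−DH-1: 173a + 124b = −16.8;  DH-3−DH-1: −69a + 75b = −94.1.
Solving gives a = 0.48341, b = −0.80993.
Then c = 563.6 − a·313 − b·141 = 526.49.
At (426, 272): z = 205.9 − 220.3 + 526.49 = 512.1 m.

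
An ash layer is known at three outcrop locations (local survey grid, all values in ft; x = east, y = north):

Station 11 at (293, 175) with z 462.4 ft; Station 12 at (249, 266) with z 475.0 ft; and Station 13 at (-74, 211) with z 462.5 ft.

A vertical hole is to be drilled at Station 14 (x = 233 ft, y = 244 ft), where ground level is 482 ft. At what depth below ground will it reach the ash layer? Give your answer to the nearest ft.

10 ft

Let the plane be z = a·x + b·y + c.
Station 12−Station 11: −44a + 91b = 12.6;  Station 13−Station 11: −367a + 36b = 0.1.
Solving gives a = 0.01397, b = 0.14522.
Then c = 462.4 − a·293 − b·175 = 432.89.
At (233, 244): z_contact = 3.3 + 35.4 + 432.89 = 471.6 ft.
Depth below ground = 482 − 471.6 = 10 ft.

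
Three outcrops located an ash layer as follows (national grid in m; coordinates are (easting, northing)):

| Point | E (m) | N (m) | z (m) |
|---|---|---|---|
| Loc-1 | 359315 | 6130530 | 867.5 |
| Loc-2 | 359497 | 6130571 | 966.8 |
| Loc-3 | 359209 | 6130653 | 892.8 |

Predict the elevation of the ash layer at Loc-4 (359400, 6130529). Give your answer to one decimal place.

Let the plane be z = a·E + b·N + c.
Loc-2−Loc-1: 182a + 41b = 99.3;  Loc-3−Loc-1: −106a + 123b = 25.3.
Solving gives a = 0.418098160, b = 0.566003292.
Then c = 867.5 − a·359315 − b·6130530 = −3619261.60.
At (359400, 6130529): z = 150264.5 + 3469899.6 − 3619261.60 = 902.5 m.

902.5 m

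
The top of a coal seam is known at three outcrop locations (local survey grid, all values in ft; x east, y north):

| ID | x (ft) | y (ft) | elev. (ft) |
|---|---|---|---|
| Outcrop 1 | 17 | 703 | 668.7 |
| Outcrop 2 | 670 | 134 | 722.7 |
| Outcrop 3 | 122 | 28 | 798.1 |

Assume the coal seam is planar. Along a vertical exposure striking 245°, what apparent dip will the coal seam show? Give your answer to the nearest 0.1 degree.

10.0°

Two edge vectors: Outcrop 1→Outcrop 2 = (653, -569, 54), Outcrop 1→Outcrop 3 = (105, -675, 129.4).
Normal n = (Outcrop 1→Outcrop 2) × (Outcrop 1→Outcrop 3) = (-37178.6, -78828.2, -381030).
So ∂z/∂x = −n_x/n_z = −0.09757 and ∂z/∂y = −n_y/n_z = −0.20688.
Unit vector along 245° is (sin 245°, cos 245°) = (-0.9063, -0.4226).
Slope in that direction = a·(-0.9063) + b·(-0.4226) = 0.17586.
Apparent dip = arctan|0.17586| = 10.0° (true dip is 12.9°, so apparent ≤ true as expected).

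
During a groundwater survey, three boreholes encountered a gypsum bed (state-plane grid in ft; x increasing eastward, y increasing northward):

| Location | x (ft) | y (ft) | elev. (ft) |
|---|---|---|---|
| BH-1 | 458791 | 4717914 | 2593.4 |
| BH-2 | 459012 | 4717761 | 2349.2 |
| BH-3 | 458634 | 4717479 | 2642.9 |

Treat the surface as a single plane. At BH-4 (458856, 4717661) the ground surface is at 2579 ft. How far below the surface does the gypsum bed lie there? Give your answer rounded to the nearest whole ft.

Two edge vectors: BH-1→BH-2 = (221, -153, -244.2), BH-1→BH-3 = (-157, -435, 49.5).
Normal n = (BH-1→BH-2) × (BH-1→BH-3) = (-113800.5, 27399.9, -120156).
So ∂z/∂x = −n_x/n_z = −0.94710626 and ∂z/∂y = −n_y/n_z = 0.22803605.
Intercept c from BH-1: 2593.4 + 434523.83 − 1075854.49 = −638737.26.
At (458856, 4717661): z_contact = −434585.4 + 1075796.8 − 638737.26 = 2474.1 ft.
Depth below ground = 2579 − 2474.1 = 105 ft.

105 ft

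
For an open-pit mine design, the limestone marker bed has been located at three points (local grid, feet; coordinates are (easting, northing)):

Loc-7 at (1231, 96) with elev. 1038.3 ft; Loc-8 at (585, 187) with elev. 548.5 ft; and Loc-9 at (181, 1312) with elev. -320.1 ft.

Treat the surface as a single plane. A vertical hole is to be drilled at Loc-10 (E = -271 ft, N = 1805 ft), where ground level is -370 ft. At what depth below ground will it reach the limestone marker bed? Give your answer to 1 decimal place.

518.8 ft

Let the plane be z = a·E + b·N + c.
Loc-8−Loc-7: −646a + 91b = −489.8;  Loc-9−Loc-7: −1050a + 1216b = −1358.4.
Solving gives a = 0.684046, b = −0.526440.
Then c = 1038.3 − a·1231 − b·96 = 246.78.
At (-271, 1805): z_contact = −185.38 − 950.22 + 246.78 = -888.82 ft.
Depth below ground = -370 − (-888.82) = 518.8 ft.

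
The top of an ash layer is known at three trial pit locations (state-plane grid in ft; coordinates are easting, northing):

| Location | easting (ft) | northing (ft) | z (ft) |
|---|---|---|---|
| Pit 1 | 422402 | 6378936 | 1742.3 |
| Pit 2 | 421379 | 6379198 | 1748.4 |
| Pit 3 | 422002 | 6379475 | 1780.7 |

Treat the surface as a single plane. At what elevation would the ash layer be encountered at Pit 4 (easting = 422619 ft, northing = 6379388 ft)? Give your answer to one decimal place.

Let the plane be z = a·easting + b·northing + c.
Pit 2−Pit 1: −1023a + 262b = 6.1;  Pit 3−Pit 1: −400a + 539b = 38.4.
Solving gives a = 0.015165574, b = 0.082497643.
Then c = 1742.3 − a·422402 − b·6378936 = −530910.86.
At (422619, 6379388): z = 6409.3 + 526284.5 − 530910.86 = 1782.9 ft.

1782.9 ft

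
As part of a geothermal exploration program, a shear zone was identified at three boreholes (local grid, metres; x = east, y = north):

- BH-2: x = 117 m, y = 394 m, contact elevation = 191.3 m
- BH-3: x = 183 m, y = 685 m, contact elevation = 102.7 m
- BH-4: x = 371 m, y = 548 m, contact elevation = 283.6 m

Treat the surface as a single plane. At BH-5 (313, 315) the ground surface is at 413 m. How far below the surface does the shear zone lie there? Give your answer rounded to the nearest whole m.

Two edge vectors: BH-2→BH-3 = (66, 291, -88.6), BH-2→BH-4 = (254, 154, 92.3).
Normal n = (BH-2→BH-3) × (BH-2→BH-4) = (40503.7, -28596.2, -63750).
So ∂z/∂x = −n_x/n_z = 0.63535 and ∂z/∂y = −n_y/n_z = −0.44857.
Intercept c from BH-2: 191.3 − 74.34 + 176.74 = 293.70.
At (313, 315): z_contact = 198.9 − 141.3 + 293.70 = 351.3 m.
Depth below ground = 413 − 351.3 = 62 m.

62 m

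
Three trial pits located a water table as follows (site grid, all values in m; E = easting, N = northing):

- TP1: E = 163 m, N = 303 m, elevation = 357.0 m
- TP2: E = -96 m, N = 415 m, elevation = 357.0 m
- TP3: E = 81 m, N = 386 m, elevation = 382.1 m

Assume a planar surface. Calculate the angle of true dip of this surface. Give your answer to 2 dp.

29.91°

Let the plane be z = a·E + b·N + c.
TP2−TP1: −259a + 112b = 0;  TP3−TP1: −82a + 83b = 25.1.
Solving gives a = 0.22831, b = 0.52797.
Gradient magnitude |∇z| = √(a² + b²) = √(0.05213 + 0.27875) = 0.57522.
True dip = arctan(0.57522) = 29.91°, dipping toward SSW (azimuth ≈ 203°).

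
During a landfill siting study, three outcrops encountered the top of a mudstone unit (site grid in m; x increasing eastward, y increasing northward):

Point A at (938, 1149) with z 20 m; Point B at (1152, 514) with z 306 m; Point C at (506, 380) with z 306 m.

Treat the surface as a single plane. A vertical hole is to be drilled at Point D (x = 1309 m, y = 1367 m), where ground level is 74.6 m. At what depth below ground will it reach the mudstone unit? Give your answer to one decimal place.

Two edge vectors: Point A→Point B = (214, -635, 286), Point A→Point C = (-432, -769, 286).
Normal n = (Point A→Point B) × (Point A→Point C) = (38324, -184756, -438886).
So ∂z/∂x = −n_x/n_z = 0.087321 and ∂z/∂y = −n_y/n_z = −0.420966.
Intercept c from Point A: 20 − 81.91 + 483.69 = 421.78.
At (1309, 1367): z_contact = 114.30 − 575.46 + 421.78 = -39.37 m.
Depth below ground = 74.6 − (-39.37) = 114.0 m.

114.0 m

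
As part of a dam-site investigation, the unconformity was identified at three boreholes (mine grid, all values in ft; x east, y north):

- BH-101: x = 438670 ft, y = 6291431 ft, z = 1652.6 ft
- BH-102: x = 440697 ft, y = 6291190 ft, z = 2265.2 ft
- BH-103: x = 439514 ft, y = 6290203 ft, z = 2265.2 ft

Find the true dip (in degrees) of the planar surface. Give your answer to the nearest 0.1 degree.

22.4°

Two edge vectors: BH-101→BH-102 = (2027, -241, 612.6), BH-101→BH-103 = (844, -1228, 612.6).
Normal n = (BH-101→BH-102) × (BH-101→BH-103) = (604636.2, -724705.8, -2285752).
So ∂z/∂x = −n_x/n_z = 0.26452 and ∂z/∂y = −n_y/n_z = −0.31705.
Gradient magnitude |∇z| = √(a² + b²) = √(0.06997 + 0.10052) = 0.41291.
True dip = arctan(0.41291) = 22.4°, dipping toward NW (azimuth ≈ 320°).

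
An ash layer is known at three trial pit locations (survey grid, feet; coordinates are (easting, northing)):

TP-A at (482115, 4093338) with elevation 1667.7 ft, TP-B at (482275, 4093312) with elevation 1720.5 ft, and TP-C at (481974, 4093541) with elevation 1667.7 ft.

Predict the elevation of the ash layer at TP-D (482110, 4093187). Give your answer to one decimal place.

Let the plane be z = a·E + b·N + c.
TP-B−TP-A: 160a − 26b = 52.8;  TP-C−TP-A: −141a + 203b = 0.
Solving gives a = 0.371985840, b = 0.258374401.
Then c = 1667.7 − a·482115 − b·4093338 = −1235286.01.
At (482110, 4093187): z = 179338.1 + 1057574.7 − 1235286.01 = 1626.8 ft.

1626.8 ft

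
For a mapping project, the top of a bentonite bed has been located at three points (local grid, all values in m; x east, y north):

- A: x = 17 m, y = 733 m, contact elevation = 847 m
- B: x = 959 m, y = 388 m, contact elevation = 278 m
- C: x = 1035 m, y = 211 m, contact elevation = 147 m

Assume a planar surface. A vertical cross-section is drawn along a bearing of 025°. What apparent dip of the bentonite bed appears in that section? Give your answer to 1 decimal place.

Let the plane be z = a·x + b·y + c.
B−A: 942a − 345b = −569;  C−A: 1018a − 522b = −700.
Solving gives a = −0.39511, b = 0.57046.
Unit vector along 025° is (sin 25°, cos 25°) = (0.4226, 0.9063).
Slope in that direction = a·(0.4226) + b·(0.9063) = 0.35004.
Apparent dip = arctan|0.35004| = 19.3° (true dip is 34.8°, so apparent ≤ true as expected).

19.3°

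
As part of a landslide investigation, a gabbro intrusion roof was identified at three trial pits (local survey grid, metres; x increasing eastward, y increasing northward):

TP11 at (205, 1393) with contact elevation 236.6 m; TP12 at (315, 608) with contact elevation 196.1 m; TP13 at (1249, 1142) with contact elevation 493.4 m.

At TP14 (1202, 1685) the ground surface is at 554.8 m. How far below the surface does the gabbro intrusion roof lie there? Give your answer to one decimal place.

25.6 m

Two edge vectors: TP11→TP12 = (110, -785, -40.5), TP11→TP13 = (1044, -251, 256.8).
Normal n = (TP11→TP12) × (TP11→TP13) = (-211753.5, -70530, 791930).
So ∂z/∂x = −n_x/n_z = 0.267389 and ∂z/∂y = −n_y/n_z = 0.089061.
Intercept c from TP11: 236.6 − 54.81 − 124.06 = 57.72.
At (1202, 1685): z_contact = 321.40 + 150.07 + 57.72 = 529.19 m.
Depth below ground = 554.8 − 529.19 = 25.6 m.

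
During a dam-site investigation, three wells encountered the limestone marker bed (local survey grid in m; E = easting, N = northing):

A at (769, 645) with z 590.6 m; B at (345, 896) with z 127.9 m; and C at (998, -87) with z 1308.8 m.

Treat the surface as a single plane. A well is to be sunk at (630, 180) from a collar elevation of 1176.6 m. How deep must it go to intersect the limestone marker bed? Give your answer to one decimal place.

Let the plane be z = a·E + b·N + c.
B−A: −424a + 251b = −462.7;  C−A: 229a − 732b = 718.2.
Solving gives a = 0.62647, b = −0.78516.
Then c = 590.6 − a·769 − b·645 = 615.27.
At (630, 180): z_contact = 394.68 − 141.33 + 615.27 = 868.62 m.
Depth below ground = 1176.6 − 868.62 = 308.0 m.

308.0 m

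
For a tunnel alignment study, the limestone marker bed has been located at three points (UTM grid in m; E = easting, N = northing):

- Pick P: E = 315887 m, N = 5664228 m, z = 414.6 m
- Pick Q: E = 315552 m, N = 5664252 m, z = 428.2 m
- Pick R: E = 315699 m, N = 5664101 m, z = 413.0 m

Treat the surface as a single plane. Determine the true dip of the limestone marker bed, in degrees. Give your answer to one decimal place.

Two edge vectors: Pick P→Pick Q = (-335, 24, 13.6), Pick P→Pick R = (-188, -127, -1.6).
Normal n = (Pick P→Pick Q) × (Pick P→Pick R) = (1688.8, -3092.8, 47057).
So ∂z/∂E = −n_x/n_z = −0.03589 and ∂z/∂N = −n_y/n_z = 0.06572.
Gradient magnitude |∇z| = √(a² + b²) = √(0.00129 + 0.00432) = 0.07488.
True dip = arctan(0.07488) = 4.3°, dipping toward SSE (azimuth ≈ 151°).

4.3°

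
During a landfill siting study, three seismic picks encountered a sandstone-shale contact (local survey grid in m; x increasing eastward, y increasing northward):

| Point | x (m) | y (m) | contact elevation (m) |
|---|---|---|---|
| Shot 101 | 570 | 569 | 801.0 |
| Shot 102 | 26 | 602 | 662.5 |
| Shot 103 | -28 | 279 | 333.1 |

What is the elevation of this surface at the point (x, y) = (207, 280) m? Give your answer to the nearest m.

408 m

Let the plane be z = a·x + b·y + c.
Shot 102−Shot 101: −544a + 33b = −138.5;  Shot 103−Shot 101: −598a − 290b = −467.9.
Solving gives a = 0.31328, b = 0.96744.
Then c = 801 − a·570 − b·569 = 71.96.
At (207, 280): z = 64.8 + 270.9 + 71.96 = 407.7 m.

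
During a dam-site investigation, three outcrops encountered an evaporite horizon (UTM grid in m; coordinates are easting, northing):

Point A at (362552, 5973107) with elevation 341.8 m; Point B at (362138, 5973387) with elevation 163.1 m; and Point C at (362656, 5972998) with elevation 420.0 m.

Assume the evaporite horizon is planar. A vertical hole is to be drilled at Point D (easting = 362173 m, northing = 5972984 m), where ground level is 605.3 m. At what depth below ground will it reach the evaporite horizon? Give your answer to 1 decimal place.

Two edge vectors: Point A→Point B = (-414, 280, -178.7), Point A→Point C = (104, -109, 78.2).
Normal n = (Point A→Point B) × (Point A→Point C) = (2417.7, 13790, 16006).
So ∂z/∂easting = −n_x/n_z = −0.151049606 and ∂z/∂northing = −n_y/n_z = −0.861551918.
Intercept c from Point A: 341.8 + 54763.34 + 5146141.79 = 5201246.93.
At (362173, 5972984): z_contact = −54706.09 − 5146035.82 + 5201246.93 = 505.02 m.
Depth below ground = 605.3 − 505.02 = 100.3 m.

100.3 m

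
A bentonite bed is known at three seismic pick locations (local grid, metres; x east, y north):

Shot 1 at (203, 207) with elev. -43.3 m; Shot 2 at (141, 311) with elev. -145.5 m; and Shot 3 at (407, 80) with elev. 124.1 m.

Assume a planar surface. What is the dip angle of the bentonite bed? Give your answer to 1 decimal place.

Let the plane be z = a·x + b·y + c.
Shot 2−Shot 1: −62a + 104b = −102.2;  Shot 3−Shot 1: 204a − 127b = 167.4.
Solving gives a = 0.33205, b = −0.78474.
Gradient magnitude |∇z| = √(a² + b²) = √(0.11026 + 0.61582) = 0.85210.
True dip = arctan(0.85210) = 40.4°, dipping toward NNW (azimuth ≈ 337°).

40.4°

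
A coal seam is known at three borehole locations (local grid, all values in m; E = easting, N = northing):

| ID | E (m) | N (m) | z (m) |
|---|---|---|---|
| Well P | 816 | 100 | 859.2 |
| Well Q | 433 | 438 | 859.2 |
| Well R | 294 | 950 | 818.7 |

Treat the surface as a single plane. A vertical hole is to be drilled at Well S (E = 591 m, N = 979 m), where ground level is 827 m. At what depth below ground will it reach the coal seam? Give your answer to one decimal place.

Two edge vectors: Well P→Well Q = (-383, 338, 0), Well P→Well R = (-522, 850, -40.5).
Normal n = (Well P→Well Q) × (Well P→Well R) = (-13689, -15511.5, -149114).
So ∂z/∂E = −n_x/n_z = −0.09180 and ∂z/∂N = −n_y/n_z = −0.10402.
Intercept c from Well P: 859.2 + 74.91 + 10.40 = 944.51.
At (591, 979): z_contact = −54.26 − 101.84 + 944.51 = 788.42 m.
Depth below ground = 827 − 788.42 = 38.6 m.

38.6 m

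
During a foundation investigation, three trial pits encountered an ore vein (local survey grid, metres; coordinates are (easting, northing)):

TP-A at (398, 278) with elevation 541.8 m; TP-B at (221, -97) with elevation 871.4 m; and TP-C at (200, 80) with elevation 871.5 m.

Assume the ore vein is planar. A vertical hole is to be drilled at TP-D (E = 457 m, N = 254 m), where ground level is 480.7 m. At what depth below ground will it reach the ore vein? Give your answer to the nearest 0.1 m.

22.5 m

Let the plane be z = a·E + b·N + c.
TP-B−TP-A: −177a − 375b = 329.6;  TP-C−TP-A: −198a − 198b = 329.7.
Solving gives a = −1.48905, b = −0.17610.
Then c = 541.8 − a·398 − b·278 = 1183.40.
At (457, 254): z_contact = −680.50 − 44.73 + 1183.40 = 458.17 m.
Depth below ground = 480.7 − 458.17 = 22.5 m.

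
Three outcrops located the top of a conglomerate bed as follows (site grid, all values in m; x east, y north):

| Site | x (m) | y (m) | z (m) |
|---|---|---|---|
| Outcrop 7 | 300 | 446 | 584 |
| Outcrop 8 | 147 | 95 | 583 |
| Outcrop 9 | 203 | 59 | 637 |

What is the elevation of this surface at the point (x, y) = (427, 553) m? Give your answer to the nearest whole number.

Let the plane be z = a·x + b·y + c.
Outcrop 8−Outcrop 7: −153a − 351b = −1;  Outcrop 9−Outcrop 7: −97a − 387b = 53.
Solving gives a = 0.75465, b = −0.32610.
Then c = 584 − a·300 − b·446 = 503.05.
At (427, 553): z = 322.2 − 180.3 + 503.05 = 644.9 m.

645 m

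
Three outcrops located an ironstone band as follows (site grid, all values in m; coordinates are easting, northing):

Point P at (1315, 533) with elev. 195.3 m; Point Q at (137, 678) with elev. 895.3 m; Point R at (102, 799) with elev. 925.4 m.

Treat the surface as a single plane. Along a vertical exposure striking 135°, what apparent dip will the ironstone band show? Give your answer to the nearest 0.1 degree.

Let the plane be z = a·easting + b·northing + c.
Point Q−Point P: −1178a + 145b = 700;  Point R−Point P: −1213a + 266b = 730.1.
Solving gives a = −0.58442, b = 0.07971.
Unit vector along 135° is (sin 135°, cos 135°) = (0.7071, -0.7071).
Slope in that direction = a·(0.7071) + b·(-0.7071) = −0.46961.
Apparent dip = arctan|0.46961| = 25.2° (true dip is 30.5°, so apparent ≤ true as expected).

25.2°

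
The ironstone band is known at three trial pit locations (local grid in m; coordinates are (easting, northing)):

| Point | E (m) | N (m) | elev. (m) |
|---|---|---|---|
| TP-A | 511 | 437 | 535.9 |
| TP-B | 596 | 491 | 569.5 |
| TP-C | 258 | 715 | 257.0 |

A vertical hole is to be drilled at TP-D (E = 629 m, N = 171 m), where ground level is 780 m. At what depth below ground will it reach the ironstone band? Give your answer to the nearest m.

Let the plane be z = a·E + b·N + c.
TP-B−TP-A: 85a + 54b = 33.6;  TP-C−TP-A: −253a + 278b = −278.9.
Solving gives a = 0.65433, b = −0.40775.
Then c = 535.9 − a·511 − b·437 = 379.72.
At (629, 171): z_contact = 411.6 − 69.7 + 379.72 = 721.6 m.
Depth below ground = 780 − 721.6 = 58 m.

58 m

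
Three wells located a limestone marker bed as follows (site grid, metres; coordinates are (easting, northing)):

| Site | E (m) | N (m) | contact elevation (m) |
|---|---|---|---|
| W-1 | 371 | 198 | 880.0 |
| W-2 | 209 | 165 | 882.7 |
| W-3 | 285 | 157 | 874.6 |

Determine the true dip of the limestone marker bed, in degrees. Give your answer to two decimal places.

Let the plane be z = a·E + b·N + c.
W-2−W-1: −162a − 33b = 2.7;  W-3−W-1: −86a − 41b = −5.4.
Solving gives a = −0.07595, b = 0.29101.
Gradient magnitude |∇z| = √(a² + b²) = √(0.00577 + 0.08469) = 0.30076.
True dip = arctan(0.30076) = 16.74°, dipping toward SSE (azimuth ≈ 165°).

16.74°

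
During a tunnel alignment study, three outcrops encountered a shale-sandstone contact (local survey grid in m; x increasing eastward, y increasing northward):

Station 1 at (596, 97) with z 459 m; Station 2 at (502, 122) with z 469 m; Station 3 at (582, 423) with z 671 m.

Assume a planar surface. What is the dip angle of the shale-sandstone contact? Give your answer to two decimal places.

33.29°

Let the plane be z = a·x + b·y + c.
Station 2−Station 1: −94a + 25b = 10;  Station 3−Station 1: −14a + 326b = 212.
Solving gives a = 0.06734, b = 0.65320.
Gradient magnitude |∇z| = √(a² + b²) = √(0.00453 + 0.42667) = 0.65666.
True dip = arctan(0.65666) = 33.29°, dipping toward S (azimuth ≈ 186°).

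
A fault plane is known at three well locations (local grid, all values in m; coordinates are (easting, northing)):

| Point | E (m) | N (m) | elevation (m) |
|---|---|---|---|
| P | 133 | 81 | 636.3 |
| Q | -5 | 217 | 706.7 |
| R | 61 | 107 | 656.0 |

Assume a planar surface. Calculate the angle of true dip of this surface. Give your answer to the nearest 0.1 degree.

21.9°

Two edge vectors: P→Q = (-138, 136, 70.4), P→R = (-72, 26, 19.7).
Normal n = (P→Q) × (P→R) = (848.8, -2350.2, 6204).
So ∂z/∂E = −n_x/n_z = −0.13681 and ∂z/∂N = −n_y/n_z = 0.37882.
Gradient magnitude |∇z| = √(a² + b²) = √(0.01872 + 0.14350) = 0.40277.
True dip = arctan(0.40277) = 21.9°, dipping toward SSE (azimuth ≈ 160°).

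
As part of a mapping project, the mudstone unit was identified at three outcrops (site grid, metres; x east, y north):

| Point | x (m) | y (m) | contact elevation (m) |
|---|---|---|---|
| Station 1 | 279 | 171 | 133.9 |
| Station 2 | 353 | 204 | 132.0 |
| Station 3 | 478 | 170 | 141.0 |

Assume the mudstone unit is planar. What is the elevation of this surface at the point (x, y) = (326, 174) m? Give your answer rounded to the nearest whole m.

135 m

Let the plane be z = a·x + b·y + c.
Station 2−Station 1: 74a + 33b = −1.9;  Station 3−Station 1: 199a − 1b = 7.1.
Solving gives a = 0.03499, b = −0.13605.
Then c = 133.9 − a·279 − b·171 = 147.40.
At (326, 174): z = 11.4 − 23.7 + 147.40 = 135.1 m.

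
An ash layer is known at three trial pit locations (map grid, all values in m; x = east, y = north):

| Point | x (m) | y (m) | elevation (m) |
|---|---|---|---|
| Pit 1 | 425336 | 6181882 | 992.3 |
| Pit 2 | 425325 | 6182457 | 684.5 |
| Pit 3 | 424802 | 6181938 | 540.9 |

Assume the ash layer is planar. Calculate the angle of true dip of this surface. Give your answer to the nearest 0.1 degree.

Two edge vectors: Pit 1→Pit 2 = (-11, 575, -307.8), Pit 1→Pit 3 = (-534, 56, -451.4).
Normal n = (Pit 1→Pit 2) × (Pit 1→Pit 3) = (-242318.2, 159399.8, 306434).
So ∂z/∂x = −n_x/n_z = 0.79077 and ∂z/∂y = −n_y/n_z = −0.52018.
Gradient magnitude |∇z| = √(a² + b²) = √(0.62531 + 0.27058) = 0.94652.
True dip = arctan(0.94652) = 43.4°, dipping toward WNW (azimuth ≈ 303°).

43.4°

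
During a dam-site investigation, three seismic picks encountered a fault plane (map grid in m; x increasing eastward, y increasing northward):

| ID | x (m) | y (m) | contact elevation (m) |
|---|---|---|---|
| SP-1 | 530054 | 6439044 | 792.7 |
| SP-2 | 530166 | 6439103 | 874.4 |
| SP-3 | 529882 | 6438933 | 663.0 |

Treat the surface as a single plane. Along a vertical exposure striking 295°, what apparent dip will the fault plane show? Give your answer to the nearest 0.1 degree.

Let the plane be z = a·x + b·y + c.
SP-2−SP-1: 112a + 59b = 81.7;  SP-3−SP-1: −172a − 111b = −129.7.
Solving gives a = 0.62014, b = 0.20753.
Unit vector along 295° is (sin 295°, cos 295°) = (-0.9063, 0.4226).
Slope in that direction = a·(-0.9063) + b·(0.4226) = −0.47433.
Apparent dip = arctan|0.47433| = 25.4° (true dip is 33.2°, so apparent ≤ true as expected).

25.4°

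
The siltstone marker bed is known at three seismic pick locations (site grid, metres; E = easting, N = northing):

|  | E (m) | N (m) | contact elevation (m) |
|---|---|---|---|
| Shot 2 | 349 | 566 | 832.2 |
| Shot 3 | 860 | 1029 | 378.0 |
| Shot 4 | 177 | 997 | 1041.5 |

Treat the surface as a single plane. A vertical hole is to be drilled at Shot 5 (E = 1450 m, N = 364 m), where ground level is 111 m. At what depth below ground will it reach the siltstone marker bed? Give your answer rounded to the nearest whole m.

373 m

Two edge vectors: Shot 2→Shot 3 = (511, 463, -454.2), Shot 2→Shot 4 = (-172, 431, 209.3).
Normal n = (Shot 2→Shot 3) × (Shot 2→Shot 4) = (292666.1, -28829.9, 299877).
So ∂z/∂E = −n_x/n_z = −0.97595 and ∂z/∂N = −n_y/n_z = 0.09614.
Intercept c from Shot 2: 832.2 + 340.61 − 54.41 = 1118.39.
At (1450, 364): z_contact = −1415.1 + 35.0 + 1118.39 = -261.7 m.
Depth below ground = 111 − (-261.7) = 373 m.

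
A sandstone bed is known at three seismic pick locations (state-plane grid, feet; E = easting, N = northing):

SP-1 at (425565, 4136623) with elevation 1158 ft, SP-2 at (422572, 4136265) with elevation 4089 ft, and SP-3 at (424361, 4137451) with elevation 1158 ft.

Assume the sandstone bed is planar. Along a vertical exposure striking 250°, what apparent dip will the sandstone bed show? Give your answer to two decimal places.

50.17°

Two edge vectors: SP-1→SP-2 = (-2993, -358, 2931), SP-1→SP-3 = (-1204, 828, 0).
Normal n = (SP-1→SP-2) × (SP-1→SP-3) = (-2426868, -3528924, -2909236).
So ∂z/∂E = −n_x/n_z = −0.83419 and ∂z/∂N = −n_y/n_z = −1.21301.
Unit vector along 250° is (sin 250°, cos 250°) = (-0.9397, -0.3420).
Slope in that direction = a·(-0.9397) + b·(-0.3420) = 1.19876.
Apparent dip = arctan|1.19876| = 50.17° (true dip is 55.8°, so apparent ≤ true as expected).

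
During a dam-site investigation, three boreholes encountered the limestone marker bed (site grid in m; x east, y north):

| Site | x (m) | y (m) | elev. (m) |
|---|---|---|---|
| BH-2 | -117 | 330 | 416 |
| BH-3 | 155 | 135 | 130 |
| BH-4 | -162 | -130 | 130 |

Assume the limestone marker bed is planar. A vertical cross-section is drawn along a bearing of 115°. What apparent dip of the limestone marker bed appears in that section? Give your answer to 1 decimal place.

Let the plane be z = a·x + b·y + c.
BH-3−BH-2: 272a − 195b = −286;  BH-4−BH-2: −45a − 460b = −286.
Solving gives a = −0.56604, b = 0.67711.
Unit vector along 115° is (sin 115°, cos 115°) = (0.9063, -0.4226).
Slope in that direction = a·(0.9063) + b·(-0.4226) = −0.79917.
Apparent dip = arctan|0.79917| = 38.6° (true dip is 41.4°, so apparent ≤ true as expected).

38.6°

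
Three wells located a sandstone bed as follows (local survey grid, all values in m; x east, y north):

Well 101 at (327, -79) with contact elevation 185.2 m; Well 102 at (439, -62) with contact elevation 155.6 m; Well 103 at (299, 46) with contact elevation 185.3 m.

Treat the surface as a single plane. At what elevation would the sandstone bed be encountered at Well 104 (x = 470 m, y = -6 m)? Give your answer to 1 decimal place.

144.5 m

Two edge vectors: Well 101→Well 102 = (112, 17, -29.6), Well 101→Well 103 = (-28, 125, 0.1).
Normal n = (Well 101→Well 102) × (Well 101→Well 103) = (3701.7, 817.6, 14476).
So ∂z/∂x = −n_x/n_z = −0.25571 and ∂z/∂y = −n_y/n_z = −0.05648.
Intercept c from Well 101: 185.2 + 83.62 − 4.46 = 264.36.
At (470, -6): z = −120.2 + 0.3 + 264.36 = 144.5 m.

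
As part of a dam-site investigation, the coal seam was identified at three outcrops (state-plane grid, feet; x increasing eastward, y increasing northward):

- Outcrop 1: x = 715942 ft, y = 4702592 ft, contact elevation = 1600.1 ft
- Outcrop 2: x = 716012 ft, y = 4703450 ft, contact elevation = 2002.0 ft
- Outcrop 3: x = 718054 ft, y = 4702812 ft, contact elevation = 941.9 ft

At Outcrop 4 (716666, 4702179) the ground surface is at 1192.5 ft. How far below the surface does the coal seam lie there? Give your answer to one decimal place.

Let the plane be z = a·x + b·y + c.
Outcrop 2−Outcrop 1: 70a + 858b = 401.9;  Outcrop 3−Outcrop 1: 2112a + 220b = −658.2.
Solving gives a = −0.363530391, b = 0.498073575.
Then c = 1600.1 − a·715942 − b·4702592 = −2080370.03.
At (716666, 4702179): z_contact = −260529.87 + 2342031.11 − 2080370.03 = 1131.20 ft.
Depth below ground = 1192.5 − 1131.20 = 61.3 ft.

61.3 ft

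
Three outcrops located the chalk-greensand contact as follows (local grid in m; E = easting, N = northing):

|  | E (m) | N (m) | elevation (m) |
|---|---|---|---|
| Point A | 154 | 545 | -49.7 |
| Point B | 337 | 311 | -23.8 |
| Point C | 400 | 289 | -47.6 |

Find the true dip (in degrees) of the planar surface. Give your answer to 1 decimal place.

Let the plane be z = a·E + b·N + c.
Point B−Point A: 183a − 234b = 25.9;  Point C−Point A: 246a − 256b = 2.1.
Solving gives a = −0.57288, b = −0.55871.
Gradient magnitude |∇z| = √(a² + b²) = √(0.32819 + 0.31215) = 0.80022.
True dip = arctan(0.80022) = 38.7°, dipping toward NE (azimuth ≈ 046°).

38.7°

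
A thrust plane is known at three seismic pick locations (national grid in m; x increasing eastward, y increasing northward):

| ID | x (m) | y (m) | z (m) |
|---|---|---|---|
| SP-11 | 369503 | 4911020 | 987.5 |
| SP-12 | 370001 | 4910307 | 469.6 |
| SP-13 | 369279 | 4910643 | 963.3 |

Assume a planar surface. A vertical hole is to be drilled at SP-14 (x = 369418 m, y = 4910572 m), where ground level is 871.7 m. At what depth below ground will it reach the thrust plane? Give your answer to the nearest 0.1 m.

5.8 m

Let the plane be z = a·x + b·y + c.
SP-12−SP-11: 498a − 713b = −517.9;  SP-13−SP-11: −224a − 377b = −24.2.
Solving gives a = −0.512274001, b = 0.368565985.
Then c = 987.5 − a·369503 − b·4911020 = −1619760.64.
At (369418, 4910572): z_contact = −189243.24 + 1809869.81 − 1619760.64 = 865.93 m.
Depth below ground = 871.7 − 865.93 = 5.8 m.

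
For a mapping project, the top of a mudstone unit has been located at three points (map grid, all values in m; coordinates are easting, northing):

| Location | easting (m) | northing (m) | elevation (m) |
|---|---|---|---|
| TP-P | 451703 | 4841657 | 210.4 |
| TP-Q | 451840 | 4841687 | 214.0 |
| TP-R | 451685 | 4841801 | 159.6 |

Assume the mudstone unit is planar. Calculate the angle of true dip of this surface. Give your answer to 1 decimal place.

Two edge vectors: TP-P→TP-Q = (137, 30, 3.6), TP-P→TP-R = (-18, 144, -50.8).
Normal n = (TP-P→TP-Q) × (TP-P→TP-R) = (-2042.4, 6894.8, 20268).
So ∂z/∂easting = −n_x/n_z = 0.10077 and ∂z/∂northing = −n_y/n_z = −0.34018.
Gradient magnitude |∇z| = √(a² + b²) = √(0.01015 + 0.11572) = 0.35479.
True dip = arctan(0.35479) = 19.5°, dipping toward NNW (azimuth ≈ 343°).

19.5°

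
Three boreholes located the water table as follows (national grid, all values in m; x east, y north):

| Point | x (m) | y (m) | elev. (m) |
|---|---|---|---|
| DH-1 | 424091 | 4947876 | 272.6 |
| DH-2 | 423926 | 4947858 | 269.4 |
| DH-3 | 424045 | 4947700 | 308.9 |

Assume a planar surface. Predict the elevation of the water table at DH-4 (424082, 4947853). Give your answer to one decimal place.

Two edge vectors: DH-1→DH-2 = (-165, -18, -3.2), DH-1→DH-3 = (-46, -176, 36.3).
Normal n = (DH-1→DH-2) × (DH-1→DH-3) = (-1216.6, 6136.7, 28212).
So ∂z/∂x = −n_x/n_z = 0.043123494 and ∂z/∂y = −n_y/n_z = −0.217520913.
Intercept c from DH-1: 272.6 − 18288.29 + 1076266.51 = 1058250.82.
At (424082, 4947853): z = 18287.9 − 1076261.5 + 1058250.82 = 277.2 m.

277.2 m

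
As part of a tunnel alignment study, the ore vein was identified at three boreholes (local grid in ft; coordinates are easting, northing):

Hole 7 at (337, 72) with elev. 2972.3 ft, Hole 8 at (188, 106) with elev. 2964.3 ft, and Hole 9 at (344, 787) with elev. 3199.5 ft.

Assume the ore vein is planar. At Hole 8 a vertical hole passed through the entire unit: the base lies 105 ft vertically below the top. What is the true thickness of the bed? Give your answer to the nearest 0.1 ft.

Let the plane be z = a·easting + b·northing + c.
Hole 8−Hole 7: −149a + 34b = −8;  Hole 9−Hole 7: 7a + 715b = 227.2.
Solving gives a = 0.12592, b = 0.31653.
|∇z| = √(a²+b²) = 0.34066, so dip δ = arctan(0.34066) = 18.81°.
True thickness = vertical thickness × cos δ = 105 × cos 18.81° = 99.4 ft.

99.4 ft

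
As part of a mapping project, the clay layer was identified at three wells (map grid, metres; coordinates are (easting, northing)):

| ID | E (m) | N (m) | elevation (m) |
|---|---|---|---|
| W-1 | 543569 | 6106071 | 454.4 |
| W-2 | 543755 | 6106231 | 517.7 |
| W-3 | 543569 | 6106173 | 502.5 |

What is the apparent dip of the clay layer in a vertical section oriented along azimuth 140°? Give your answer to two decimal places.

Two edge vectors: W-1→W-2 = (186, 160, 63.3), W-1→W-3 = (0, 102, 48.1).
Normal n = (W-1→W-2) × (W-1→W-3) = (1239.4, -8946.6, 18972).
So ∂z/∂E = −n_x/n_z = −0.06533 and ∂z/∂N = −n_y/n_z = 0.47157.
Unit vector along 140° is (sin 140°, cos 140°) = (0.6428, -0.7660).
Slope in that direction = a·(0.6428) + b·(-0.7660) = −0.40323.
Apparent dip = arctan|0.40323| = 21.96° (true dip is 25.5°, so apparent ≤ true as expected).

21.96°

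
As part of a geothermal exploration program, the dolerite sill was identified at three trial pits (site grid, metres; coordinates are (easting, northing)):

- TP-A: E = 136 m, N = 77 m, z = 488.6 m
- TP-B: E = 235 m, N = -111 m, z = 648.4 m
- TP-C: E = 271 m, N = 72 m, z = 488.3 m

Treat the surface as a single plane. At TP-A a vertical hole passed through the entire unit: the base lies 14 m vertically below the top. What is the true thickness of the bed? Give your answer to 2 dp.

10.57 m

Let the plane be z = a·E + b·N + c.
TP-B−TP-A: 99a − 188b = 159.8;  TP-C−TP-A: 135a − 5b = −0.3.
Solving gives a = −0.03437, b = −0.86810.
|∇z| = √(a²+b²) = 0.86878, so dip δ = arctan(0.86878) = 40.98°.
True thickness = vertical thickness × cos δ = 14 × cos 40.98° = 10.57 m.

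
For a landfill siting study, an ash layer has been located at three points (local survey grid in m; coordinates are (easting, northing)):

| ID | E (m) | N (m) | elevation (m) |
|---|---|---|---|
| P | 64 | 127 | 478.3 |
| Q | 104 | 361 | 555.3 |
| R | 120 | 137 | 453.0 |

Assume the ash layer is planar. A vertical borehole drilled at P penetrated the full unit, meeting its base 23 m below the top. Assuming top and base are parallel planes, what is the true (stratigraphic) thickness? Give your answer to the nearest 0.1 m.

Two edge vectors: P→Q = (40, 234, 77), P→R = (56, 10, -25.3).
Normal n = (P→Q) × (P→R) = (-6690.2, 5324, -12704).
So ∂z/∂E = −n_x/n_z = −0.52662 and ∂z/∂N = −n_y/n_z = 0.41908.
|∇z| = √(a²+b²) = 0.67302, so dip δ = arctan(0.67302) = 33.94°.
True thickness = vertical thickness × cos δ = 23 × cos 33.94° = 19.1 m.

19.1 m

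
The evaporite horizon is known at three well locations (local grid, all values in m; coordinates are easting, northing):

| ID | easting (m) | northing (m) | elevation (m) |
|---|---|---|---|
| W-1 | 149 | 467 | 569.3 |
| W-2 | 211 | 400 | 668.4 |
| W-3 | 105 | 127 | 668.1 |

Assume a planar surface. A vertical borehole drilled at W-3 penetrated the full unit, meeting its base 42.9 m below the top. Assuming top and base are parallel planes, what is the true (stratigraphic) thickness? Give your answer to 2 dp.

27.35 m

Let the plane be z = a·easting + b·northing + c.
W-2−W-1: 62a − 67b = 99.1;  W-3−W-1: −44a − 340b = 98.8.
Solving gives a = 1.12679, b = −0.43641.
|∇z| = √(a²+b²) = 1.20834, so dip δ = arctan(1.20834) = 50.39°.
True thickness = vertical thickness × cos δ = 42.9 × cos 50.39° = 27.35 m.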